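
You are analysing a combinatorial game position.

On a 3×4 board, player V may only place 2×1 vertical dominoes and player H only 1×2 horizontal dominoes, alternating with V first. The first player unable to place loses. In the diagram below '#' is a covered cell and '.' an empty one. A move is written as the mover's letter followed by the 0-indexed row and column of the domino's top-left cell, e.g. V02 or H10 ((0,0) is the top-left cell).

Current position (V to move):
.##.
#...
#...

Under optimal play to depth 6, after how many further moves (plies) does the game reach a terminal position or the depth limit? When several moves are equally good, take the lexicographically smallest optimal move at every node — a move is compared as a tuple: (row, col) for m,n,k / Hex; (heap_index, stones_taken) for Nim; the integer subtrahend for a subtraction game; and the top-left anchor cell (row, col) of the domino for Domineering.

p1 V@[.##./#.../#...]: V03[.###/#..#/#...]-1 V11[.##./##../##..]-1 V12[.##./#.#./#.#.]+1* V13[.##./#..#/#..#]-1
p2 H@[.##./#.#./#.#.] terminal -1; root [.##./#.../#...] d6

PV length from [.##./#.../#...]: 1 ply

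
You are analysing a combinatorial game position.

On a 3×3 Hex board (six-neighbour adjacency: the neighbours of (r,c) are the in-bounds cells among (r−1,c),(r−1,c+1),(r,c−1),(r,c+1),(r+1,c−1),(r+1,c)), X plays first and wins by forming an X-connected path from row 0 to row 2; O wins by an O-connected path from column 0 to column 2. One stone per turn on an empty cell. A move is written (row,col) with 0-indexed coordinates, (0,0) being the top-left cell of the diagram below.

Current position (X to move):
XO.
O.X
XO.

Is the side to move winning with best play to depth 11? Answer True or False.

X winning at [XO./O.X/XO.]: True

ply 1, X at XO./O.X/XO. | (0,2)=+1→XOX/O.X/XO.*; (1,1)=-1→XO./OXX/XO.; (2,2)=-1→XO./O.X/XOX
ply 2, O at XOX/O.X/XO. | (1,1)=-1→XOX/OOX/XO.*; (2,2)=-1→XOX/O.X/XOO
ply 3, X at XOX/OOX/XO. | (2,2)=+1→XOX/OOX/XOX*
ply 4: XOX/OOX/XOX is terminal -1 (O); from XO./O.X/XO. depth 11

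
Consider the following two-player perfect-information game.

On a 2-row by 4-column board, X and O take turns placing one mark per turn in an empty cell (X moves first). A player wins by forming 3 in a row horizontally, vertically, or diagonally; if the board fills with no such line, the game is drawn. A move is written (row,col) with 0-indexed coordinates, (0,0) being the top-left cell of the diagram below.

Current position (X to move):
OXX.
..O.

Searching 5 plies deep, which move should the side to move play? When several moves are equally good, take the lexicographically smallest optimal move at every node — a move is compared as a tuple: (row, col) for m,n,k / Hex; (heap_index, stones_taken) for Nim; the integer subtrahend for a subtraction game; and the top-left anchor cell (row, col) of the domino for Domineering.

X's best at [OXX./..O.]: (0,3)

ply 1, X at OXX./..O. | (0,3)=+1→OXXX/..O.*; (1,0)=+0→OXX./X.O.; (1,1)=+0→OXX./.XO.; (1,3)=+0→OXX./..OX
ply 2: OXXX/..O. is terminal -1 (O); from OXX./..O. depth 5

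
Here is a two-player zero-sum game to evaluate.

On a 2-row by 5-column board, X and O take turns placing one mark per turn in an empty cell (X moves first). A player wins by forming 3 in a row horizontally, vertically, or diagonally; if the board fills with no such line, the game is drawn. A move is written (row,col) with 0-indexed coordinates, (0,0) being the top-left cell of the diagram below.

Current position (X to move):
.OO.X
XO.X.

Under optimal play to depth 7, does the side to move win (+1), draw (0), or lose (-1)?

ply 1, X at .OO.X/XO.X. | (0,0)=-1→XOO.X/XO.X.*; (0,3)=-1→.OOXX/XO.X.; (1,2)=-1→.OO.X/XOXX.; (1,4)=-1→.OO.X/XO.XX
ply 2, O at XOO.X/XO.X. | (0,3)=+1→XOOOX/XO.X.*; (1,2)=+0→XOO.X/XOOX.; (1,4)=+0→XOO.X/XO.XO
ply 3: XOOOX/XO.X. is terminal -1 (X); from .OO.X/XO.X. depth 7

value(.OO.X/XO.X., X) = -1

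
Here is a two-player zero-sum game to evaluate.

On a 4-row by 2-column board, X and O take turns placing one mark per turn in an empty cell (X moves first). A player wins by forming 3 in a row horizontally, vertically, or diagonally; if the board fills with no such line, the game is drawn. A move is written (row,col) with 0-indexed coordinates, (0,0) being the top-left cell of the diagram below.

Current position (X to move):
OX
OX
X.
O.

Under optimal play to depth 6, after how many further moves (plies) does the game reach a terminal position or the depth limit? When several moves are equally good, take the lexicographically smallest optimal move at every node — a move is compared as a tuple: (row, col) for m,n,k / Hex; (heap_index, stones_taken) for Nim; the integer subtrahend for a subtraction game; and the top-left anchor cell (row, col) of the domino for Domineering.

PV length from [OX/OX/X./O.]: 1 ply

ply 1, X at OX/OX/X./O. | (2,1)=+1→OX/OX/XX/O.*; (3,1)=+0→OX/OX/X./OX
ply 2: OX/OX/XX/O. is terminal -1 (O); from OX/OX/X./O. depth 6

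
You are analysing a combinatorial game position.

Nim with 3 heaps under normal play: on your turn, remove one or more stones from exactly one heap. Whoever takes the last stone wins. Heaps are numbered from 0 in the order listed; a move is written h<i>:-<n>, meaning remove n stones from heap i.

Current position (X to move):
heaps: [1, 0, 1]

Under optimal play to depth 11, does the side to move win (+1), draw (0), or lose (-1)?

value((1,0,1), X) = -1

p1 X@[(1,0,1)]: h0:-1[(0,0,1)]-1* h2:-1[(1,0,0)]-1
p2 O@[(0,0,1)]: h2:-1[(0,0,0)]+1*
p3 X@[(0,0,0)] terminal -1; root [(1,0,1)] d11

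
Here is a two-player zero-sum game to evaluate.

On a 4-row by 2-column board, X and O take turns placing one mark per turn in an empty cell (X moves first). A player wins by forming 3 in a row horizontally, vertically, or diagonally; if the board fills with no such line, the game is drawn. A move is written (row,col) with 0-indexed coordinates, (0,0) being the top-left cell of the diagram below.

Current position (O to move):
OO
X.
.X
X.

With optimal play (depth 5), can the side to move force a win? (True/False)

O winning at [OO/X./.X/X.]: False

ply 1, O at OO/X./.X/X. | (1,1)=-1→OO/XO/.X/X.; (2,0)=+0→OO/X./OX/X.*; (3,1)=-1→OO/X./.X/XO
ply 2, X at OO/X./OX/X. | (1,1)=+0→OO/XX/OX/X.*; (3,1)=+0→OO/X./OX/XX
ply 3, O at OO/XX/OX/X. | (3,1)=+0→OO/XX/OX/XO*
ply 4: OO/XX/OX/XO is terminal +0 (X); from OO/X./.X/X. depth 5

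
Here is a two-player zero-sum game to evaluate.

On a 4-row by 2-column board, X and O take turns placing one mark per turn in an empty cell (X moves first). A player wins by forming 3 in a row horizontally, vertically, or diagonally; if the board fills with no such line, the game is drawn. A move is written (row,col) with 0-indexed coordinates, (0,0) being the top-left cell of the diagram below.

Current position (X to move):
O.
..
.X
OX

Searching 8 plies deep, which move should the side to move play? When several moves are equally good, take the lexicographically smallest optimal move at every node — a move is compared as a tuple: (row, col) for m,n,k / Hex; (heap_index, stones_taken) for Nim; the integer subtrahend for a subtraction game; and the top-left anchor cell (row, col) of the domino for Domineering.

ply 1, X at O./../.X/OX | (0,1)=+0→OX/../.X/OX; (1,0)=+0→O./X./.X/OX; (1,1)=+1→O./.X/.X/OX*; (2,0)=+0→O./../XX/OX
ply 2: O./.X/.X/OX is terminal -1 (O); from O./../.X/OX depth 8

X's best at [O./../.X/OX]: (1,1)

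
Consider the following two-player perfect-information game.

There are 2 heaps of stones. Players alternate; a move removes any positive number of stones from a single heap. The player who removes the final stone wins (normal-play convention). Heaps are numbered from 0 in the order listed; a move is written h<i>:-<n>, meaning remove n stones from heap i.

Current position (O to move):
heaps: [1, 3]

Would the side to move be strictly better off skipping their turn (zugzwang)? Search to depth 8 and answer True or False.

p1 O@[(1,3)]: h0:-1[(0,3)]-1 h1:-1[(1,2)]-1 h1:-2[(1,1)]+1* h1:-3[(1,0)]-1
p2 X@[(1,1)]: h0:-1[(0,1)]-1* h1:-1[(1,0)]-1
p3 O@[(0,1)]: h1:-1[(0,0)]+1*
p4 X@[(0,0)] terminal -1; root [(1,3)] d8
suppose O passes — search the same position with X to move:
pass> p1 X@[(1,3)]: h0:-1[(0,3)]-1 h1:-1[(1,2)]-1 h1:-2[(1,1)]+1* h1:-3[(1,0)]-1
pass> p2 O@[(1,1)]: h0:-1[(0,1)]-1* h1:-1[(1,0)]-1
pass> p3 X@[(0,1)]: h1:-1[(0,0)]+1*
pass> p4 O@[(0,0)] terminal -1; root [(1,3)] d8
for O: play +1, pass -1

zugzwang((1,3), O) = False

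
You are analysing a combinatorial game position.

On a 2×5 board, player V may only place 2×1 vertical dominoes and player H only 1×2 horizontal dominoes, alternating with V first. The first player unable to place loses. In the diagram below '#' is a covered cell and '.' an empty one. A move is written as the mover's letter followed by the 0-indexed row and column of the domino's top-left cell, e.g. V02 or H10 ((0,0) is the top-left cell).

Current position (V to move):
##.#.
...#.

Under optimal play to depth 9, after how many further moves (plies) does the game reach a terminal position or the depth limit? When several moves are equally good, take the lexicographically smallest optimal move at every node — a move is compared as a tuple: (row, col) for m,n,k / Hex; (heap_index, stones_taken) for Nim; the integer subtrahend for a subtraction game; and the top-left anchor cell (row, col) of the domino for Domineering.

p1 V@[##.#./...#.]: V02[####./..##.]+1* V04[##.##/...##]-1
p2 H@[####./..##.]: H10[####./####.]-1*
p3 V@[####./####.]: V04[#####/#####]+1*
p4 H@[#####/#####] terminal -1; root [##.#./...#.] d9

PV length from [##.#./...#.]: 3 plies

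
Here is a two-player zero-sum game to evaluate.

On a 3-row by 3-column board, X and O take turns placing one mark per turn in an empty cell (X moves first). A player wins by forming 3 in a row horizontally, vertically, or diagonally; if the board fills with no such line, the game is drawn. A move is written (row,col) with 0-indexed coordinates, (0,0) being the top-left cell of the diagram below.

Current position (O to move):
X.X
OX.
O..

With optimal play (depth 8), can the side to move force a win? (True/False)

ply 1, O at X.X/OX./O.. | (0,1)=-1→XOX/OX./O..*; (1,2)=-1→X.X/OXO/O..; (2,1)=-1→X.X/OX./OO.; (2,2)=-1→X.X/OX./O.O
ply 2, X at XOX/OX./O.. | (1,2)=+0→XOX/OXX/O..; (2,1)=+0→XOX/OX./OX.; (2,2)=+1→XOX/OX./O.X*
ply 3: XOX/OX./O.X is terminal -1 (O); from X.X/OX./O.. depth 8

O winning at [X.X/OX./O..]: False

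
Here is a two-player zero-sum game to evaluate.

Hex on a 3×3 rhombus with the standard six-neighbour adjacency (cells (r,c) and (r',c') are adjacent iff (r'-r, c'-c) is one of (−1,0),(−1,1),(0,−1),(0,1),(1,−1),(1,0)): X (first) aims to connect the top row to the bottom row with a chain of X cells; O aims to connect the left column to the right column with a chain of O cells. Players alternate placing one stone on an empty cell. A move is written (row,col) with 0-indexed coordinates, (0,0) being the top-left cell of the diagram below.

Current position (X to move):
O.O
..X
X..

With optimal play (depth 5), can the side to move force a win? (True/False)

[O.O/..X/X..] X move#1: (0,1):+1/OXO/..X/X..*, (1,0):-1/O.O/X.X/X.., (1,1):-1/O.O/.XX/X.., (2,1):-1/O.O/..X/XX., (2,2):-1/O.O/..X/X.X
[OXO/..X/X..] O move#2: (1,0):-1/OXO/O.X/X..*, (1,1):-1/OXO/.OX/X.., (2,1):-1/OXO/..X/XO., (2,2):-1/OXO/..X/X.O
[OXO/O.X/X..] X move#3: (1,1):+1/OXO/OXX/X..*, (2,1):-1/OXO/O.X/XX., (2,2):-1/OXO/O.X/X.X
[OXO/OXX/X..] end (terminal -1, O#4); searched O.O/..X/X.. to 5

X winning at [O.O/..X/X..]: True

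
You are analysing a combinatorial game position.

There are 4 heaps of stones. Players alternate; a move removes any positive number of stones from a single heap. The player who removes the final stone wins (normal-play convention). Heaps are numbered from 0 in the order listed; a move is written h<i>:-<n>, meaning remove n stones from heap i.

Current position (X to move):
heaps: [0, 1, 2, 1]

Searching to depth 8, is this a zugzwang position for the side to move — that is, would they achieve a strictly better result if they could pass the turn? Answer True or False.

p1 X@[(0,1,2,1)]: h1:-1[(0,0,2,1)]-1 h2:-1[(0,1,1,1)]-1 h2:-2[(0,1,0,1)]+1* h3:-1[(0,1,2,0)]-1
p2 O@[(0,1,0,1)]: h1:-1[(0,0,0,1)]-1* h3:-1[(0,1,0,0)]-1
p3 X@[(0,0,0,1)]: h3:-1[(0,0,0,0)]+1*
p4 O@[(0,0,0,0)] terminal -1; root [(0,1,2,1)] d8
if X skipped the turn, O would face:
~ p1 O@[(0,1,2,1)]: h1:-1[(0,0,2,1)]-1 h2:-1[(0,1,1,1)]-1 h2:-2[(0,1,0,1)]+1* h3:-1[(0,1,2,0)]-1
~ p2 X@[(0,1,0,1)]: h1:-1[(0,0,0,1)]-1* h3:-1[(0,1,0,0)]-1
~ p3 O@[(0,0,0,1)]: h3:-1[(0,0,0,0)]+1*
~ p4 X@[(0,0,0,0)] terminal -1; root [(0,1,2,1)] d8
compare (X): move=+1 vs pass=-1

zugzwang((0,1,2,1), X) = False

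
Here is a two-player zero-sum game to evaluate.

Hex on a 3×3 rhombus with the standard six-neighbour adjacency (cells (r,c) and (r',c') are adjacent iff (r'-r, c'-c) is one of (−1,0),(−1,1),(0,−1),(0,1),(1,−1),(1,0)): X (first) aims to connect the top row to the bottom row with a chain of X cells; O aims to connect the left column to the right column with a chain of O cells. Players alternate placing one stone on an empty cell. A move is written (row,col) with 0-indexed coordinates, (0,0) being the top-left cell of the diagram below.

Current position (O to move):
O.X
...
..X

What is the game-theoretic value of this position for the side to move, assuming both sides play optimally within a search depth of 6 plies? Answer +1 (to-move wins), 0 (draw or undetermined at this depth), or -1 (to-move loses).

ply 1, O at O.X/.../..X | (0,1)=-1→OOX/.../..X*; (1,0)=-1→O.X/O../..X; (1,1)=-1→O.X/.O./..X; (1,2)=-1→O.X/..O/..X; (2,0)=-1→O.X/.../O.X; (2,1)=-1→O.X/.../.OX
ply 2, X at OOX/.../..X | (1,0)=+1→OOX/X../..X*; (1,1)=+1→OOX/.X./..X; (1,2)=+1→OOX/..X/..X; (2,0)=+1→OOX/.../X.X; (2,1)=+1→OOX/.../.XX
ply 3, O at OOX/X../..X | (1,1)=-1→OOX/XO./..X*; (1,2)=-1→OOX/X.O/..X; (2,0)=-1→OOX/X../O.X; (2,1)=-1→OOX/X../.OX
ply 4, X at OOX/XO./..X | (1,2)=+1→OOX/XOX/..X*; (2,0)=-1→OOX/XO./X.X; (2,1)=-1→OOX/XO./.XX
ply 5: OOX/XOX/..X is terminal -1 (O); from O.X/.../..X depth 6

value(O.X/.../..X, O) = -1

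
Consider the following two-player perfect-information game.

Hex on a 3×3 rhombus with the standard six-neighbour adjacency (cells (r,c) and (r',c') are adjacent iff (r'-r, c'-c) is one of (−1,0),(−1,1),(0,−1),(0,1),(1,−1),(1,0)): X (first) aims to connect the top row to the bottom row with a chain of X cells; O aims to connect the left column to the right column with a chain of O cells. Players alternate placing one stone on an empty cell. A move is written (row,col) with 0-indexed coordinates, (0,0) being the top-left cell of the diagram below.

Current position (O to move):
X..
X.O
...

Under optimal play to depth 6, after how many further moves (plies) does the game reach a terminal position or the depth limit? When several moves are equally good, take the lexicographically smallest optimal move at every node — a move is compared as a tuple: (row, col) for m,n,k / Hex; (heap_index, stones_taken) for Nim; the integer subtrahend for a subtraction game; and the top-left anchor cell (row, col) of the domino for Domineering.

PV length from [X../X.O/...]: 5 plies

ply 1, O at X../X.O/... | (0,1)=-1→XO./X.O/...; (0,2)=-1→X.O/X.O/...; (1,1)=-1→X../XOO/...; (2,0)=+1→X../X.O/O..*; (2,1)=-1→X../X.O/.O.; (2,2)=-1→X../X.O/..O
ply 2, X at X../X.O/O.. | (0,1)=-1→XX./X.O/O..*; (0,2)=-1→X.X/X.O/O..; (1,1)=-1→X../XXO/O..; (2,1)=-1→X../X.O/OX.; (2,2)=-1→X../X.O/O.X
ply 3, O at XX./X.O/O.. | (0,2)=+1→XXO/X.O/O..*; (1,1)=+1→XX./XOO/O..; (2,1)=+1→XX./X.O/OO.; (2,2)=+1→XX./X.O/O.O
ply 4, X at XXO/X.O/O.. | (1,1)=-1→XXO/XXO/O..*; (2,1)=-1→XXO/X.O/OX.; (2,2)=-1→XXO/X.O/O.X
ply 5, O at XXO/XXO/O.. | (2,1)=+1→XXO/XXO/OO.*; (2,2)=-1→XXO/XXO/O.O
ply 6: XXO/XXO/OO. is terminal -1 (X); from X../X.O/... depth 6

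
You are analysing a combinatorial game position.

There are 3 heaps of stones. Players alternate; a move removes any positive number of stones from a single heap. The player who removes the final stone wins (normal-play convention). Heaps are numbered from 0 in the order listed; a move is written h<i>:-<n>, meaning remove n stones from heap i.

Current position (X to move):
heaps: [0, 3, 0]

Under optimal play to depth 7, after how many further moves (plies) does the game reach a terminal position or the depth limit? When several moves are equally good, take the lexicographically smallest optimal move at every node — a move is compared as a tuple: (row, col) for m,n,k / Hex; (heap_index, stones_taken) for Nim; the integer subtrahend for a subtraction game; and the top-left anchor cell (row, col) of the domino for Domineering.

PV length from [(0,3,0)]: 1 ply

[(0,3,0)] X move#1: h1:-1:-1/(0,2,0), h1:-2:-1/(0,1,0), h1:-3:+1/(0,0,0)*
[(0,0,0)] end (terminal -1, O#2); searched (0,3,0) to 7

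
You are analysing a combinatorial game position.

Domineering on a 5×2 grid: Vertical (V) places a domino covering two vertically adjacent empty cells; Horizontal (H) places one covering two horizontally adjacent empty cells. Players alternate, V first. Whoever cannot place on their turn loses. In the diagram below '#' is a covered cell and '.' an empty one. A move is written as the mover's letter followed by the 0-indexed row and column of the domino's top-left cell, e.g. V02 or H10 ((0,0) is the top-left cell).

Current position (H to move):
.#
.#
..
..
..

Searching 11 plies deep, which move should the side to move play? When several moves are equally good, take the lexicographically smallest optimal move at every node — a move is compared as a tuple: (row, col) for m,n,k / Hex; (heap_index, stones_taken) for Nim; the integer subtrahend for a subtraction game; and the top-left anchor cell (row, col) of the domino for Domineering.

H's best at [.#/.#/../../..]: H30

p1 H@[.#/.#/../../..]: H20[.#/.#/##/../..]-1 H30[.#/.#/../##/..]+1* H40[.#/.#/../../##]-1
p2 V@[.#/.#/../##/..]: V00[##/##/../##/..]-1* V10[.#/##/#./##/..]-1
p3 H@[##/##/../##/..]: H20[##/##/##/##/..]+1* H40[##/##/../##/##]+1
p4 V@[##/##/##/##/..] terminal -1; root [.#/.#/../../..] d11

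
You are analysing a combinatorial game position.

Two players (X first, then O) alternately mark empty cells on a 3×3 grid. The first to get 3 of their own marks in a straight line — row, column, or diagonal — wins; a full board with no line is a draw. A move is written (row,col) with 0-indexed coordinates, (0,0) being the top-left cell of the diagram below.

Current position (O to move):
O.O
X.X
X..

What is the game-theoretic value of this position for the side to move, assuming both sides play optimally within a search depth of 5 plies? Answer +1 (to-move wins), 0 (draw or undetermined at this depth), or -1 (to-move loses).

ply 1, O at O.O/X.X/X.. | (0,1)=+1→OOO/X.X/X..*; (1,1)=+1→O.O/XOX/X..; (2,1)=-1→O.O/X.X/XO.; (2,2)=-1→O.O/X.X/X.O
ply 2: OOO/X.X/X.. is terminal -1 (X); from O.O/X.X/X.. depth 5

value(O.O/X.X/X.., O) = +1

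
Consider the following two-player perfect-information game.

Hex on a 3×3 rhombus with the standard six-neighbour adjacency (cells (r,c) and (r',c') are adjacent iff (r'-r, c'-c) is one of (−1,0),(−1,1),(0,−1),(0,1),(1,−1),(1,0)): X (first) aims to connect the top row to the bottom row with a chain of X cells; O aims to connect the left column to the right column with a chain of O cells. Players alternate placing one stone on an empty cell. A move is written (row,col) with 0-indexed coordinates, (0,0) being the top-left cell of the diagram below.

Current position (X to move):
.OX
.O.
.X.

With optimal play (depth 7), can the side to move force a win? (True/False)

p1 X@[.OX/.O./.X.]: (0,0)[XOX/.O./.X.]-1 (1,0)[.OX/XO./.X.]-1 (1,2)[.OX/.OX/.X.]+1* (2,0)[.OX/.O./XX.]-1 (2,2)[.OX/.O./.XX]-1
p2 O@[.OX/.OX/.X.] terminal -1; root [.OX/.O./.X.] d7

X winning at [.OX/.O./.X.]: True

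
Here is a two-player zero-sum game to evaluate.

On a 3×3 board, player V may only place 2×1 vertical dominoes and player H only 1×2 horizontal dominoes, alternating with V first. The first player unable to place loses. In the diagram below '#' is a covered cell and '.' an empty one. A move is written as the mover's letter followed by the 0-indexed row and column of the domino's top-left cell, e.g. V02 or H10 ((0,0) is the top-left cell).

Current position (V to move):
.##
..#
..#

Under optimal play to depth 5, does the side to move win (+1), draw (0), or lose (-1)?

[.##/..#/..#] V move#1: V00:-1/###/#.#/..#, V10:+1/.##/#.#/#.#*, V11:+1/.##/.##/.##
[.##/#.#/#.#] end (terminal -1, H#2); searched .##/..#/..# to 5

value(.##/..#/..#, V) = +1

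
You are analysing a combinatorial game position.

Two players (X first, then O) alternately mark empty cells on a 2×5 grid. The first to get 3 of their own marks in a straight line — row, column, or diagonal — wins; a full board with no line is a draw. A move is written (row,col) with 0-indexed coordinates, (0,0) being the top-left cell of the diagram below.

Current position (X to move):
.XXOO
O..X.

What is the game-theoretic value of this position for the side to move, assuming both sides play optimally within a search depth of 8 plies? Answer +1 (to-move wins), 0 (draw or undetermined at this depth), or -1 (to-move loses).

value(.XXOO/O..X., X) = +1

p1 X@[.XXOO/O..X.]: (0,0)[XXXOO/O..X.]+1* (1,1)[.XXOO/OX.X.]+1 (1,2)[.XXOO/O.XX.]+1 (1,4)[.XXOO/O..XX]+1
p2 O@[XXXOO/O..X.] terminal -1; root [.XXOO/O..X.] d8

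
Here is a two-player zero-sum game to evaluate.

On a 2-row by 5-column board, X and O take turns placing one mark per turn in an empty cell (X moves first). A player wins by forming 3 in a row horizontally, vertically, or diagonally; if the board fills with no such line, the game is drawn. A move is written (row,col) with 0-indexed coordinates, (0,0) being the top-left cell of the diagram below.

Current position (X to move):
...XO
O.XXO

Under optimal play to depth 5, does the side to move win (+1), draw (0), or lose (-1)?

value(...XO/O.XXO, X) = +1

p1 X@[...XO/O.XXO]: (0,0)[X..XO/O.XXO]+0 (0,1)[.X.XO/O.XXO]+1* (0,2)[..XXO/O.XXO]+1 (1,1)[...XO/OXXXO]+1
p2 O@[.X.XO/O.XXO]: (0,0)[OX.XO/O.XXO]-1* (0,2)[.XOXO/O.XXO]-1 (1,1)[.X.XO/OOXXO]-1
p3 X@[OX.XO/O.XXO]: (0,2)[OXXXO/O.XXO]+1* (1,1)[OX.XO/OXXXO]+1
p4 O@[OXXXO/O.XXO] terminal -1; root [...XO/O.XXO] d5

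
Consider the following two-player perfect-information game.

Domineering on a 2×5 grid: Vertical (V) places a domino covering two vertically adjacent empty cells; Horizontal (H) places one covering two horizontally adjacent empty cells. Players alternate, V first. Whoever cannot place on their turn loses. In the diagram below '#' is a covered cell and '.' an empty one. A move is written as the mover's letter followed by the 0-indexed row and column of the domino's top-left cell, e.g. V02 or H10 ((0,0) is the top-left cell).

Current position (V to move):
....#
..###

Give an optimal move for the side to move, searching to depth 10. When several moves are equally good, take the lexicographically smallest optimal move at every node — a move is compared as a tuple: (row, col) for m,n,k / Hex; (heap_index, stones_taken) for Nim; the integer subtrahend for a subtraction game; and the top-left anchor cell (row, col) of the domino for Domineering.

V's best at [....#/..###]: V01

[....#/..###] V move#1: V00:-1/#...#/#.###, V01:+1/.#..#/.####*
[.#..#/.####] H move#2: H02:-1/.####/.####*
[.####/.####] V move#3: V00:+1/#####/#####*
[#####/#####] end (terminal -1, H#4); searched ....#/..### to 10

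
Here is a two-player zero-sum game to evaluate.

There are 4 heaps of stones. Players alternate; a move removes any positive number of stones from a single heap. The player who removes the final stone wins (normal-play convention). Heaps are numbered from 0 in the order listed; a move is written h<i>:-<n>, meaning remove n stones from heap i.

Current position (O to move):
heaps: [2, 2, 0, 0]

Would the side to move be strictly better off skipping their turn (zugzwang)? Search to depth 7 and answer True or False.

zugzwang((2,2,0,0), O) = True

p1 O@[(2,2,0,0)]: h0:-1[(1,2,0,0)]-1* h0:-2[(0,2,0,0)]-1 h1:-1[(2,1,0,0)]-1 h1:-2[(2,0,0,0)]-1
p2 X@[(1,2,0,0)]: h0:-1[(0,2,0,0)]-1 h1:-1[(1,1,0,0)]+1* h1:-2[(1,0,0,0)]-1
p3 O@[(1,1,0,0)]: h0:-1[(0,1,0,0)]-1* h1:-1[(1,0,0,0)]-1
p4 X@[(0,1,0,0)]: h1:-1[(0,0,0,0)]+1*
p5 O@[(0,0,0,0)] terminal -1; root [(2,2,0,0)] d7
suppose O passes — search the same position with X to move:
pass> p1 X@[(2,2,0,0)]: h0:-1[(1,2,0,0)]-1* h0:-2[(0,2,0,0)]-1 h1:-1[(2,1,0,0)]-1 h1:-2[(2,0,0,0)]-1
pass> p2 O@[(1,2,0,0)]: h0:-1[(0,2,0,0)]-1 h1:-1[(1,1,0,0)]+1* h1:-2[(1,0,0,0)]-1
pass> p3 X@[(1,1,0,0)]: h0:-1[(0,1,0,0)]-1* h1:-1[(1,0,0,0)]-1
pass> p4 O@[(0,1,0,0)]: h1:-1[(0,0,0,0)]+1*
pass> p5 X@[(0,0,0,0)] terminal -1; root [(2,2,0,0)] d7
for O: play -1, pass +1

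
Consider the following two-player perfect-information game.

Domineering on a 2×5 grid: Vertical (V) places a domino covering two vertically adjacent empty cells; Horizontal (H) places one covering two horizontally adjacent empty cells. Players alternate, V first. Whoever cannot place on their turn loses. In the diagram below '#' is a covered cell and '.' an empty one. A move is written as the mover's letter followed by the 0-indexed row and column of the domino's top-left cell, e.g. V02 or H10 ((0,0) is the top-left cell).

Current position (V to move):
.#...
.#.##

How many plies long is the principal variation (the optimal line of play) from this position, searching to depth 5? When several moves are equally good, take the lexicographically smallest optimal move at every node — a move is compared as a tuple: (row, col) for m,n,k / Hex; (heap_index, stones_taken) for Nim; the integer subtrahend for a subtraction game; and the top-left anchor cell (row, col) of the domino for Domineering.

PV length from [.#.../.#.##]: 3 plies

ply 1, V at .#.../.#.## | V00=-1→##.../##.##; V02=+1→.##../.####*
ply 2, H at .##../.#### | H03=-1→.####/.####*
ply 3, V at .####/.#### | V00=+1→#####/#####*
ply 4: #####/##### is terminal -1 (H); from .#.../.#.## depth 5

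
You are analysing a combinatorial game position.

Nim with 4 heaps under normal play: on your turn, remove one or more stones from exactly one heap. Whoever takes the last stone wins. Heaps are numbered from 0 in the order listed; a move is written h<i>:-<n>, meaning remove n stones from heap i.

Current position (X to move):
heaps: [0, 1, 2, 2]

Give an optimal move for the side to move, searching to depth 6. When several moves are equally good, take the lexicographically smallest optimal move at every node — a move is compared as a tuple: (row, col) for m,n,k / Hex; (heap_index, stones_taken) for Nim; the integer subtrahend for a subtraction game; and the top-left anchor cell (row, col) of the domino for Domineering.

X's best at [(0,1,2,2)]: h1:-1

p1 X@[(0,1,2,2)]: h1:-1[(0,0,2,2)]+1* h2:-1[(0,1,1,2)]-1 h2:-2[(0,1,0,2)]-1 h3:-1[(0,1,2,1)]-1 h3:-2[(0,1,2,0)]-1
p2 O@[(0,0,2,2)]: h2:-1[(0,0,1,2)]-1* h2:-2[(0,0,0,2)]-1 h3:-1[(0,0,2,1)]-1 h3:-2[(0,0,2,0)]-1
p3 X@[(0,0,1,2)]: h2:-1[(0,0,0,2)]-1 h3:-1[(0,0,1,1)]+1* h3:-2[(0,0,1,0)]-1
p4 O@[(0,0,1,1)]: h2:-1[(0,0,0,1)]-1* h3:-1[(0,0,1,0)]-1
p5 X@[(0,0,0,1)]: h3:-1[(0,0,0,0)]+1*
p6 O@[(0,0,0,0)] terminal -1; root [(0,1,2,2)] d6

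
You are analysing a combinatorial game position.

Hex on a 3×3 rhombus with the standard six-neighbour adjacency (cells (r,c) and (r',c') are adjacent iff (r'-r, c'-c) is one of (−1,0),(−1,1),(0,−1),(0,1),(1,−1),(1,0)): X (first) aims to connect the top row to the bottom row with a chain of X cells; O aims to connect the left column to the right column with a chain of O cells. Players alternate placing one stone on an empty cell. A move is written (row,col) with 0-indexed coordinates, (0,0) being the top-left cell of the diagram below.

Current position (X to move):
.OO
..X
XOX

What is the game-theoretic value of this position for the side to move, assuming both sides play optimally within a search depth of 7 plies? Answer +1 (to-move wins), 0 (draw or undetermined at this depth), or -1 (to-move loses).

value(.OO/..X/XOX, X) = -1

p1 X@[.OO/..X/XOX]: (0,0)[XOO/..X/XOX]-1* (1,0)[.OO/X.X/XOX]-1 (1,1)[.OO/.XX/XOX]-1
p2 O@[XOO/..X/XOX]: (1,0)[XOO/O.X/XOX]+1* (1,1)[XOO/.OX/XOX]-1
p3 X@[XOO/O.X/XOX] terminal -1; root [.OO/..X/XOX] d7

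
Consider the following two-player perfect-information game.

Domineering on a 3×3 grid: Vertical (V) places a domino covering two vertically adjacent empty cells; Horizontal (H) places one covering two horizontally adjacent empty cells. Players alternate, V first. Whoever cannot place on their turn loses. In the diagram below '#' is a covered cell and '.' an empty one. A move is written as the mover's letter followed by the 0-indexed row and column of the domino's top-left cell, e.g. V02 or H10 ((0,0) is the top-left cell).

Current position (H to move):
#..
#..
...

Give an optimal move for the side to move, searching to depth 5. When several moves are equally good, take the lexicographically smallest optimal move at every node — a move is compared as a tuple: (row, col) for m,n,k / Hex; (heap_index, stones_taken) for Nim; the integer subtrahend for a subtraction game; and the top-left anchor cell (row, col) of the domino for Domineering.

H's best at [#../#../...]: H11

p1 H@[#../#../...]: H01[###/#../...]-1 H11[#../###/...]+1* H20[#../#../##.]-1 H21[#../#../.##]-1
p2 V@[#../###/...] terminal -1; root [#../#../...] d5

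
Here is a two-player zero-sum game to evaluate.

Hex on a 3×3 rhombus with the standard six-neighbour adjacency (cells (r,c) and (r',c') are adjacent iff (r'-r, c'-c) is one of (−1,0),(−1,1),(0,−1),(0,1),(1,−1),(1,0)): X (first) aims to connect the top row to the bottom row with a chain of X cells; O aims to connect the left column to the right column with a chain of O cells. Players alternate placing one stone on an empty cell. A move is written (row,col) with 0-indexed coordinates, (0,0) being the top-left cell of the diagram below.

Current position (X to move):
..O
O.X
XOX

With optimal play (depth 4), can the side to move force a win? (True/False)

X winning at [..O/O.X/XOX]: False

ply 1, X at ..O/O.X/XOX | (0,0)=-1→X.O/O.X/XOX*; (0,1)=-1→.XO/O.X/XOX; (1,1)=-1→..O/OXX/XOX
ply 2, O at X.O/O.X/XOX | (0,1)=+1→XOO/O.X/XOX*; (1,1)=+1→X.O/OOX/XOX
ply 3: XOO/O.X/XOX is terminal -1 (X); from ..O/O.X/XOX depth 4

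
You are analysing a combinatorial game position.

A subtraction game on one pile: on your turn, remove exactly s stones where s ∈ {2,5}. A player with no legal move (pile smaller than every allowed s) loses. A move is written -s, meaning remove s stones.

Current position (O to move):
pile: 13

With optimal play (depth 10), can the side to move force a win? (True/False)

O winning at [13]: True

ply 1, O at 13 | -2=+1→11*; -5=+1→8
ply 2, X at 11 | -2=-1→9*; -5=-1→6
ply 3, O at 9 | -2=+1→7*; -5=+1→4
ply 4, X at 7 | -2=-1→5*; -5=-1→2
ply 5, O at 5 | -2=-1→3; -5=+1→0*
ply 6: 0 is terminal -1 (X); from 13 depth 10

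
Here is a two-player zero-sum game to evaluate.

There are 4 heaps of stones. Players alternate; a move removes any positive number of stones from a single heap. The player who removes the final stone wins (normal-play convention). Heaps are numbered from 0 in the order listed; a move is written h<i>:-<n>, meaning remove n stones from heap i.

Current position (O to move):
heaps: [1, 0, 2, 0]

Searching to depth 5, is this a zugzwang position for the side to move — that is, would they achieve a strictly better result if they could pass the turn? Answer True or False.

zugzwang((1,0,2,0), O) = False

p1 O@[(1,0,2,0)]: h0:-1[(0,0,2,0)]-1 h2:-1[(1,0,1,0)]+1* h2:-2[(1,0,0,0)]-1
p2 X@[(1,0,1,0)]: h0:-1[(0,0,1,0)]-1* h2:-1[(1,0,0,0)]-1
p3 O@[(0,0,1,0)]: h2:-1[(0,0,0,0)]+1*
p4 X@[(0,0,0,0)] terminal -1; root [(1,0,2,0)] d5
pass branch (X moves first from the same position):
  | p1 X@[(1,0,2,0)]: h0:-1[(0,0,2,0)]-1 h2:-1[(1,0,1,0)]+1* h2:-2[(1,0,0,0)]-1
  | p2 O@[(1,0,1,0)]: h0:-1[(0,0,1,0)]-1* h2:-1[(1,0,0,0)]-1
  | p3 X@[(0,0,1,0)]: h2:-1[(0,0,0,0)]+1*
  | p4 O@[(0,0,0,0)] terminal -1; root [(1,0,2,0)] d5
O moving scores +1; O passing scores -1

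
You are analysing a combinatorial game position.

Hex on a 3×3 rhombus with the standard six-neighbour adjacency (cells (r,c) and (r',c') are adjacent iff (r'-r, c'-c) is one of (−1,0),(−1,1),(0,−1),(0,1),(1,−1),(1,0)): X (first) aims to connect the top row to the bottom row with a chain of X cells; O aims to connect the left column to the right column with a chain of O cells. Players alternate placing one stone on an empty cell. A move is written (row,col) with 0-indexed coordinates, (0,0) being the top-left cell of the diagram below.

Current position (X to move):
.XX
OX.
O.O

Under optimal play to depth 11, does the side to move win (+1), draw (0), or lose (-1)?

p1 X@[.XX/OX./O.O]: (0,0)[XXX/OX./O.O]-1 (1,2)[.XX/OXX/O.O]-1 (2,1)[.XX/OX./OXO]+1*
p2 O@[.XX/OX./OXO] terminal -1; root [.XX/OX./O.O] d11

value(.XX/OX./O.O, X) = +1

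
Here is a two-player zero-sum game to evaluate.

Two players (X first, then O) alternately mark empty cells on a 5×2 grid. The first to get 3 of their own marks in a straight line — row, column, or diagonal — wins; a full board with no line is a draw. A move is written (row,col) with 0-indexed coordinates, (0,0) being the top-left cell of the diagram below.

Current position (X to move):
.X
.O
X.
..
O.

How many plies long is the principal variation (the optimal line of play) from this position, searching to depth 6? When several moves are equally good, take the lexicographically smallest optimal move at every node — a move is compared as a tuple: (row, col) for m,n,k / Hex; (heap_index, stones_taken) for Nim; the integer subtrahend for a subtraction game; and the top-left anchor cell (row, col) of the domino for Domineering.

PV length from [.X/.O/X./../O.]: 3 plies

p1 X@[.X/.O/X./../O.]: (0,0)[XX/.O/X./../O.]+0 (1,0)[.X/XO/X./../O.]+1* (2,1)[.X/.O/XX/../O.]+0 (3,0)[.X/.O/X./X./O.]+0 (3,1)[.X/.O/X./.X/O.]+0 (4,1)[.X/.O/X./../OX]+0
p2 O@[.X/XO/X./../O.]: (0,0)[OX/XO/X./../O.]-1* (2,1)[.X/XO/XO/../O.]-1 (3,0)[.X/XO/X./O./O.]-1 (3,1)[.X/XO/X./.O/O.]-1 (4,1)[.X/XO/X./../OO]-1
p3 X@[OX/XO/X./../O.]: (2,1)[OX/XO/XX/../O.]+0 (3,0)[OX/XO/X./X./O.]+1* (3,1)[OX/XO/X./.X/O.]+0 (4,1)[OX/XO/X./../OX]+0
p4 O@[OX/XO/X./X./O.] terminal -1; root [.X/.O/X./../O.] d6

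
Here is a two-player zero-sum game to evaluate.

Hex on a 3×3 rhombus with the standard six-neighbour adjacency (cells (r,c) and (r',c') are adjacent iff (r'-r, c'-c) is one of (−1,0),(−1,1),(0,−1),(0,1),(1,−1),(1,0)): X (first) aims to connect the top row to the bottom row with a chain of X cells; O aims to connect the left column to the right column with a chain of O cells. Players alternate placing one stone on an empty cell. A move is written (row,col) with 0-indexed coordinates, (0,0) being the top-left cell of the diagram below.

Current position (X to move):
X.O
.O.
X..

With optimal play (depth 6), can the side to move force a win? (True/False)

p1 X@[X.O/.O./X..]: (0,1)[XXO/.O./X..]-1 (1,0)[X.O/XO./X..]+1* (1,2)[X.O/.OX/X..]-1 (2,1)[X.O/.O./XX.]-1 (2,2)[X.O/.O./X.X]-1
p2 O@[X.O/XO./X..] terminal -1; root [X.O/.O./X..] d6

X winning at [X.O/.O./X..]: True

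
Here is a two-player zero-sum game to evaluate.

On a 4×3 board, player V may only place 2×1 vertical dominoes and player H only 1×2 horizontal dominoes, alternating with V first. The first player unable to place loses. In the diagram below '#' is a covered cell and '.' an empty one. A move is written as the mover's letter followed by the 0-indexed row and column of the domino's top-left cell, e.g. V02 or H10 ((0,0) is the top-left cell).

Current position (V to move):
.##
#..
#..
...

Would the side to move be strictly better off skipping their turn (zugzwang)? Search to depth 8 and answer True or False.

zugzwang(.##/#../#../..., V) = False

p1 V@[.##/#../#../...]: V11[.##/##./##./...]+1* V12[.##/#.#/#.#/...]+1 V21[.##/#../##./.#.]+1 V22[.##/#../#.#/..#]+1
p2 H@[.##/##./##./...]: H30[.##/##./##./##.]-1* H31[.##/##./##./.##]-1
p3 V@[.##/##./##./##.]: V12[.##/###/###/##.]+1* V22[.##/##./###/###]+1
p4 H@[.##/###/###/##.] terminal -1; root [.##/#../#../...] d8
pass branch (H moves first from the same position):
  | p1 H@[.##/#../#../...]: H11[.##/###/#../...]-1 H21[.##/#../###/...]+1* H30[.##/#../#../##.]-1 H31[.##/#../#../.##]-1
  | p2 V@[.##/#../###/...] terminal -1; root [.##/#../#../...] d8
V moving scores +1; V passing scores -1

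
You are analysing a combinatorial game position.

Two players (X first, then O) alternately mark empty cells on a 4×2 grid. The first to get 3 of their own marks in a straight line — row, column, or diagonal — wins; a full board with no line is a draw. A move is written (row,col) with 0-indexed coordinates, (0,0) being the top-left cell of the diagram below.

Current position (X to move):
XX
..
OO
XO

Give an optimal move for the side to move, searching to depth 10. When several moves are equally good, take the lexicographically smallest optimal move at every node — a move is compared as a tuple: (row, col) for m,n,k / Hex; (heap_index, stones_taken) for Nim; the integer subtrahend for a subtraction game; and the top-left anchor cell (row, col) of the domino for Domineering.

X's best at [XX/../OO/XO]: (1,1)

ply 1, X at XX/../OO/XO | (1,0)=-1→XX/X./OO/XO; (1,1)=+0→XX/.X/OO/XO*
ply 2, O at XX/.X/OO/XO | (1,0)=+0→XX/OX/OO/XO*
ply 3: XX/OX/OO/XO is terminal +0 (X); from XX/../OO/XO depth 10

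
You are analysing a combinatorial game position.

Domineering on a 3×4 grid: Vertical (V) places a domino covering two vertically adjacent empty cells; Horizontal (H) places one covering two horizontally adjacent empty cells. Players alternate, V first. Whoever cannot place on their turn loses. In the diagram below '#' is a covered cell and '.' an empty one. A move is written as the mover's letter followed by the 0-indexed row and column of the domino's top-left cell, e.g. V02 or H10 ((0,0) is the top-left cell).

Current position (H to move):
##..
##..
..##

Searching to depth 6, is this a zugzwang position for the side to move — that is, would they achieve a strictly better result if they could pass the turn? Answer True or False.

p1 H@[##../##../..##]: H02[####/##../..##]+1* H12[##../####/..##]+1 H20[##../##../####]-1
p2 V@[####/##../..##] terminal -1; root [##../##../..##] d6
pass branch (V moves first from the same position):
  | p1 V@[##../##../..##]: V02[###./###./..##]+1* V03[##.#/##.#/..##]+1
  | p2 H@[###./###./..##]: H20[###./###./####]-1*
  | p3 V@[###./###./####]: V03[####/####/####]+1*
  | p4 H@[####/####/####] terminal -1; root [##../##../..##] d6
H moving scores +1; H passing scores -1

zugzwang(##../##../..##, H) = False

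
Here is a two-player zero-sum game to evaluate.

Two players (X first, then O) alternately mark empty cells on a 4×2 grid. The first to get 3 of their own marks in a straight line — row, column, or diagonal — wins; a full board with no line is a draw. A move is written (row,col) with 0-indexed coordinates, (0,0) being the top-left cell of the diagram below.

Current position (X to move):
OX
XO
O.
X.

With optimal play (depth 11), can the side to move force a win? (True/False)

ply 1, X at OX/XO/O./X. | (2,1)=+0→OX/XO/OX/X.*; (3,1)=+0→OX/XO/O./XX
ply 2, O at OX/XO/OX/X. | (3,1)=+0→OX/XO/OX/XO*
ply 3: OX/XO/OX/XO is terminal +0 (X); from OX/XO/O./X. depth 11

X winning at [OX/XO/O./X.]: False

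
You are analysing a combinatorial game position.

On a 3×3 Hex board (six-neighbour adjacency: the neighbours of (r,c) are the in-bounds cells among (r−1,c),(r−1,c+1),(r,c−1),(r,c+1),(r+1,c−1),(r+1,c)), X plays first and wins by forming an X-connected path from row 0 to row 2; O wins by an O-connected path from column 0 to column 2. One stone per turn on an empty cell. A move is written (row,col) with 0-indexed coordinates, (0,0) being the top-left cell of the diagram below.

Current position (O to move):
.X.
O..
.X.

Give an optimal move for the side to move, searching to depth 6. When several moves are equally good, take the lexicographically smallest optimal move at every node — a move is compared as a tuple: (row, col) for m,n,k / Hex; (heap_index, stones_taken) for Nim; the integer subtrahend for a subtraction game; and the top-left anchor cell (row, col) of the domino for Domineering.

O's best at [.X./O../.X.]: (1,1)

ply 1, O at .X./O../.X. | (0,0)=-1→OX./O../.X.; (0,2)=-1→.XO/O../.X.; (1,1)=+1→.X./OO./.X.*; (1,2)=-1→.X./O.O/.X.; (2,0)=-1→.X./O../OX.; (2,2)=-1→.X./O../.XO
ply 2, X at .X./OO./.X. | (0,0)=-1→XX./OO./.X.*; (0,2)=-1→.XX/OO./.X.; (1,2)=-1→.X./OOX/.X.; (2,0)=-1→.X./OO./XX.; (2,2)=-1→.X./OO./.XX
ply 3, O at XX./OO./.X. | (0,2)=+1→XXO/OO./.X.*; (1,2)=+1→XX./OOO/.X.; (2,0)=+1→XX./OO./OX.; (2,2)=+1→XX./OO./.XO
ply 4: XXO/OO./.X. is terminal -1 (X); from .X./O../.X. depth 6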